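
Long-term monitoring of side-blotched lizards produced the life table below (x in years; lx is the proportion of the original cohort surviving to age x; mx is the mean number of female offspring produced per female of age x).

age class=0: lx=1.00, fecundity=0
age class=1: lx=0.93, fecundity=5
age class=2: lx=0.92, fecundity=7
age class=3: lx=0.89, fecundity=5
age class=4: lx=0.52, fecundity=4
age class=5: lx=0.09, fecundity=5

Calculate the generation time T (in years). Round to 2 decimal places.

2.29

lx·mx: 0, 4.65, 6.44, 4.45, 2.08, 0.45 → R0 = 18.07
x·lx·mx: 0, 4.65, 12.88, 13.35, 8.32, 2.25 → Σ = 41.45
T = 41.45 / 18.07 = 2.293857… → 2.29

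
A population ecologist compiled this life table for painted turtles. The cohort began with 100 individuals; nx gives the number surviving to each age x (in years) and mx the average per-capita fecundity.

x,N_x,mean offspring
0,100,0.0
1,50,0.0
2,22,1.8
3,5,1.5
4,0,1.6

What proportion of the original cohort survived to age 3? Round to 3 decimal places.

l_3 = n_3/n_0 = 5/100 = 0.05 → 0.050

0.050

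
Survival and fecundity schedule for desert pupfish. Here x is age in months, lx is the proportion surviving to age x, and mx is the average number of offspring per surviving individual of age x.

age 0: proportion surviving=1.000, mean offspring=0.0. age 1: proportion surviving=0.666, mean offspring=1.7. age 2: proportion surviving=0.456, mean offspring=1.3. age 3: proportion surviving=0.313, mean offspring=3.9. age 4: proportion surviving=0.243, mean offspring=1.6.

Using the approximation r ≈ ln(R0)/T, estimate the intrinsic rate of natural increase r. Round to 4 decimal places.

0.5329

R0 = Σ lx·mx = 0 + 1.1322 + 0.5928 + 1.2207 + 0.3888 = 3.3345
Σ x·lx·mx = 7.5351; T = 7.5351/3.3345 = 2.25974…
r ≈ ln(R0)/T = ln(3.3345)/2.25974… = 0.532948… → 0.5329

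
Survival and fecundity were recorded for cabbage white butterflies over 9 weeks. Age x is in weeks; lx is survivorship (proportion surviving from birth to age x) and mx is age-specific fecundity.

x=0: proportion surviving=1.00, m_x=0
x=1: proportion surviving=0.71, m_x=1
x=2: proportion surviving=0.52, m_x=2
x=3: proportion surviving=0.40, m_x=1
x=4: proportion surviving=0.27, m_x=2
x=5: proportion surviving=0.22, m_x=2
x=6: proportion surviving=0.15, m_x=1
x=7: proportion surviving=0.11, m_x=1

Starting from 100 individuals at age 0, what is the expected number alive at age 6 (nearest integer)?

Expected survivors = N0 · l_6 = 100 × 0.15 = 15 → 15

15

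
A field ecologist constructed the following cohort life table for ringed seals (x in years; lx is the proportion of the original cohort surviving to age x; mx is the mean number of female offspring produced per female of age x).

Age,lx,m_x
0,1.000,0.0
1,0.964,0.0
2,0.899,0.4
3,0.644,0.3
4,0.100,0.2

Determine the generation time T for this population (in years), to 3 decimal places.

2.407

lx·mx: 0, 0, 0.3596, 0.1932, 0.02 → R0 = 0.5728
x·lx·mx: 0, 0, 0.7192, 0.5796, 0.08 → Σ = 1.3788
T = 1.3788 / 0.5728 = 2.407123… → 2.407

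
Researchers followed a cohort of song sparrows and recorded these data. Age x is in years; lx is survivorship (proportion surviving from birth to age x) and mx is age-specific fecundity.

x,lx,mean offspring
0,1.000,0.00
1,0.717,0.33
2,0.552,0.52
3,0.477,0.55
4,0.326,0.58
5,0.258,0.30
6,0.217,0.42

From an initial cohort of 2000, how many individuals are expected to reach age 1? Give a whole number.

Expected survivors = N0 · l_1 = 2000 × 0.717 = 1434 → 1434

1434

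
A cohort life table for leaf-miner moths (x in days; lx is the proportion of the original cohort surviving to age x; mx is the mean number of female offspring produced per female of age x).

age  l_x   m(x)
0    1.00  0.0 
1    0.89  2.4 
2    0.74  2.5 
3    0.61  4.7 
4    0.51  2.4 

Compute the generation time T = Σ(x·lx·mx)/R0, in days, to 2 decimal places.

2.39

lx·mx: 0, 2.136, 1.85, 2.867, 1.224 → R0 = 8.077
x·lx·mx: 0, 2.136, 3.7, 8.601, 4.896 → Σ = 19.333
T = 19.333 / 8.077 = 2.393587… → 2.39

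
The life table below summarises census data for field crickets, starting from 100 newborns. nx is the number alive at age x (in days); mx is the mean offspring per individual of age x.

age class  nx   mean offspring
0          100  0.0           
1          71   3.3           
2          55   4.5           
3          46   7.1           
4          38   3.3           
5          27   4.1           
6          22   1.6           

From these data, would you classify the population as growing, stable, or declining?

lx = nx/n0 = nx/100: 1, 0.71, 0.55, 0.46, 0.38, 0.27, 0.22
R0 = Σ lx·mx = 0 + 2.343 + 2.475 + 3.266 + 1.254 + 1.107 + 0.352 = 10.797
R0 > 1, so the population is growing.

growing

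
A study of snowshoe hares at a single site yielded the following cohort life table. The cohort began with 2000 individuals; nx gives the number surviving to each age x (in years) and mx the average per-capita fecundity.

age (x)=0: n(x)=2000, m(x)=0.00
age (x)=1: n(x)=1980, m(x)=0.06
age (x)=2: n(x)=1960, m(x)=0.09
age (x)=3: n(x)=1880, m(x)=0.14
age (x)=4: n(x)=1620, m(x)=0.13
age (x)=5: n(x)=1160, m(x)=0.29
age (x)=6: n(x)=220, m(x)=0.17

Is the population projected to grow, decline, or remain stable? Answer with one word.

declining

lx = nx/n0 = nx/2000: 1, 0.99, 0.98, 0.94, 0.81, 0.58, 0.11
R0 = Σ lx·mx = 0 + 0.0594 + 0.0882 + 0.1316 + 0.1053 + 0.1682 + 0.0187 = 0.5714
R0 < 1, so the population is declining.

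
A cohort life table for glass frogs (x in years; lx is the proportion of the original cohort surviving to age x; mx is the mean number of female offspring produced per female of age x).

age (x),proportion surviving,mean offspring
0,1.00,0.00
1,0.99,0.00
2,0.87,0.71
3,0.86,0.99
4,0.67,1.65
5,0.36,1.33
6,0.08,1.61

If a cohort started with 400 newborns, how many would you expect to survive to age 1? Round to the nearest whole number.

Expected survivors = N0 · l_1 = 400 × 0.99 = 396 → 396

396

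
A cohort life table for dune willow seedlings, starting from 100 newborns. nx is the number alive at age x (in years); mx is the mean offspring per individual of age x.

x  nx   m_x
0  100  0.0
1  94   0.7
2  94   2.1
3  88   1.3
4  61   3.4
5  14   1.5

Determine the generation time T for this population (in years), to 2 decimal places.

lx = nx/n0 = nx/100: 1, 0.94, 0.94, 0.88, 0.61, 0.14
lx·mx: 0, 0.658, 1.974, 1.144, 2.074, 0.21 → R0 = 6.06
x·lx·mx: 0, 0.658, 3.948, 3.432, 8.296, 1.05 → Σ = 17.384
T = 17.384 / 6.06 = 2.868647… → 2.87

2.87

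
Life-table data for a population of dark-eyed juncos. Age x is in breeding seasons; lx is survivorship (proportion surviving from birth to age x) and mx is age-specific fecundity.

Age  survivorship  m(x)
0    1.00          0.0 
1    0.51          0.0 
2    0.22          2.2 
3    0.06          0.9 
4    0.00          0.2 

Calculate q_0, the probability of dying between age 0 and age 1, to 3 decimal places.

q_0 = (l_0 − l_1) / l_0 = (1 − 0.51) / 1
     = 0.49 / 1 = 0.49 → 0.490

0.490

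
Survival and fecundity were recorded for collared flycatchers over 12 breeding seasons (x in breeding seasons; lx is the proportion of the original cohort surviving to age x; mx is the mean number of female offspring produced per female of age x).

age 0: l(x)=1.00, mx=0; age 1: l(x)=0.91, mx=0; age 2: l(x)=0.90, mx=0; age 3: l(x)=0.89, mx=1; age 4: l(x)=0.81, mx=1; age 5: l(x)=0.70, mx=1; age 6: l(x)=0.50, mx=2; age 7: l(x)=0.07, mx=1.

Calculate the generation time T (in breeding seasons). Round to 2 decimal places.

lx·mx: 0, 0, 0, 0.89, 0.81, 0.7, 1, 0.07 → R0 = 3.47
x·lx·mx: 0, 0, 0, 2.67, 3.24, 3.5, 6, 0.49 → Σ = 15.9
T = 15.9 / 3.47 = 4.582133… → 4.58

4.58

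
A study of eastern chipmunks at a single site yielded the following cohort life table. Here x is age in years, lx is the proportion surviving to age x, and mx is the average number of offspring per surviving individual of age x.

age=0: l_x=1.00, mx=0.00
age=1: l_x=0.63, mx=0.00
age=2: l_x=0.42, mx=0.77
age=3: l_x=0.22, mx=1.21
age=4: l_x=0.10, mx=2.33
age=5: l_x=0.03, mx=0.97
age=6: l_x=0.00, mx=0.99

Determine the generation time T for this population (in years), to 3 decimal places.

lx·mx: 0, 0, 0.3234, 0.2662, 0.233, 0.0291, 0 → R0 = 0.8517
x·lx·mx: 0, 0, 0.6468, 0.7986, 0.932, 0.1455, 0 → Σ = 2.5229
T = 2.5229 / 0.8517 = 2.962193… → 2.962

2.962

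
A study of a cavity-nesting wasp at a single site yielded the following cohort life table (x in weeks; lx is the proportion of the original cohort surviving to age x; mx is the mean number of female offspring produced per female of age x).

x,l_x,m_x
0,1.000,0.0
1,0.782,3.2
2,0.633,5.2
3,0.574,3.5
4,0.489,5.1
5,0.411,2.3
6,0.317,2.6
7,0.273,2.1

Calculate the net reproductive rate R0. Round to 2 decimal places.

lx·mx by age: 0, 2.5024, 3.2916, 2.009, 2.4939, 0.9453, 0.8242, 0.5733
R0 = Σ lx·mx = 12.6397 → 12.64

12.64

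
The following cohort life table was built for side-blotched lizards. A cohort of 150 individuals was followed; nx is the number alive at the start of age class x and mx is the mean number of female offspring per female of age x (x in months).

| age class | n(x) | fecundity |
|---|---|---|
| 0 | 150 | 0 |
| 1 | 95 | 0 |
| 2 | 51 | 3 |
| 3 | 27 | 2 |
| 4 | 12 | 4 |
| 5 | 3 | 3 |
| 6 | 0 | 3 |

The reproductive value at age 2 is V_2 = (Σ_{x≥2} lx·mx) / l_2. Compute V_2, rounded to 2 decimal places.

5.18

lx = nx/n0 = nx/150: 1, 0.63333…, 0.34, 0.18, 0.08, 0.02, 0
lx·mx for x ≥ 2: 1.02, 0.36, 0.32, 0.06, 0 → sum = 1.76
V_2 = 1.76 / l_2 = 1.76 / 0.34 = 5.176471… → 5.18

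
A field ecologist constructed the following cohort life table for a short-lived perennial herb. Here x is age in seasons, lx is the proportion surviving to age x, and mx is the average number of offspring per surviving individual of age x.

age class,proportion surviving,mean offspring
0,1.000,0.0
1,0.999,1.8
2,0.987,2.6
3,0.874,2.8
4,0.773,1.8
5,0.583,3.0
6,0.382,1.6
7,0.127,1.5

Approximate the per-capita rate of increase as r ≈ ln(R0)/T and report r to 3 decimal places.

R0 = Σ lx·mx = 0 + 1.7982 + 2.5662 + 2.4472 + 1.3914 + 1.749 + 0.6112 + 0.1905 = 10.7537
Σ x·lx·mx = 33.5835; T = 33.5835/10.7537 = 3.12297…
r ≈ ln(R0)/T = ln(10.7537)/3.12297… = 0.76057… → 0.761

0.761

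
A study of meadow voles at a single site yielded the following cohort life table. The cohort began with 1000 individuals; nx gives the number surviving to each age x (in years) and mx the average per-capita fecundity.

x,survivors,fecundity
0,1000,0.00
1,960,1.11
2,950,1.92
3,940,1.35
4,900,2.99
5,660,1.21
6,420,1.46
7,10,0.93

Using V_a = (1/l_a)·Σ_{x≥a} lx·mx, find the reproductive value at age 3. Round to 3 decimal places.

lx = nx/n0 = nx/1000: 1, 0.96, 0.95, 0.94, 0.9, 0.66, 0.42, 0.01
lx·mx for x ≥ 3: 1.269, 2.691, 0.7986, 0.6132, 0.0093 → sum = 5.3811
V_3 = 5.3811 / l_3 = 5.3811 / 0.94 = 5.724574… → 5.725

5.725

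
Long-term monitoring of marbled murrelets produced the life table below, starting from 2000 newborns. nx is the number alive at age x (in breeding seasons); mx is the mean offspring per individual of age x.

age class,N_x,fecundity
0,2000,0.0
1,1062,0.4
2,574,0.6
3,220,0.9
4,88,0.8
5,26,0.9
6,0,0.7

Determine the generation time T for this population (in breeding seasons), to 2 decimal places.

lx = nx/n0 = nx/2000: 1, 0.531, 0.287, 0.11, 0.044, 0.013, 0
lx·mx: 0, 0.2124, 0.1722, 0.099, 0.0352, 0.0117, 0 → R0 = 0.5305
x·lx·mx: 0, 0.2124, 0.3444, 0.297, 0.1408, 0.0585, 0 → Σ = 1.0531
T = 1.0531 / 0.5305 = 1.985108… → 1.99

1.99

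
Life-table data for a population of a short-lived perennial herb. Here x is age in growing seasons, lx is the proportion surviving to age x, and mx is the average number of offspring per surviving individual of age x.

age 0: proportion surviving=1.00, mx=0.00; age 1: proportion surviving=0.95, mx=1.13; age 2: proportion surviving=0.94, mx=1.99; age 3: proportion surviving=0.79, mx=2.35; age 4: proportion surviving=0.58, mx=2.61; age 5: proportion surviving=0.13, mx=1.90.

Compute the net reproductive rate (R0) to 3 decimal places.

6.561

lx·mx by age: 0, 1.0735, 1.8706, 1.8565, 1.5138, 0.247
R0 = Σ lx·mx = 6.5614 → 6.561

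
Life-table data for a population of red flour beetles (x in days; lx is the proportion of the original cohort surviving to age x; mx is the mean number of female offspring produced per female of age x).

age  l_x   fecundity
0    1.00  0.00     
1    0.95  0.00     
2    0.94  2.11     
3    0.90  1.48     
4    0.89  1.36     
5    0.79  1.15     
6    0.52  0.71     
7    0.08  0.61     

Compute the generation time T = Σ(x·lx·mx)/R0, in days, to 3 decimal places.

lx·mx: 0, 0, 1.9834, 1.332, 1.2104, 0.9085, 0.3692, 0.0488 → R0 = 5.8523
x·lx·mx: 0, 0, 3.9668, 3.996, 4.8416, 4.5425, 2.2152, 0.3416 → Σ = 19.9037
T = 19.9037 / 5.8523 = 3.401005… → 3.401

3.401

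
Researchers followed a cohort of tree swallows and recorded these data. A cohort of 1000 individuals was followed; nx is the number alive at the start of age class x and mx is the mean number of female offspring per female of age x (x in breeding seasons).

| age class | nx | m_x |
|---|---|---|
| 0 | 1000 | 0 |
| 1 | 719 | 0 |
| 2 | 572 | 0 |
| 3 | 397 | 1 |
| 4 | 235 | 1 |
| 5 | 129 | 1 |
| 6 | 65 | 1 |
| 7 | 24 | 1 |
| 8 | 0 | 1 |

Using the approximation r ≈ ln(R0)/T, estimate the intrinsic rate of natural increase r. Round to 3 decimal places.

-0.041

lx = nx/n0 = nx/1000: 1, 0.719, 0.572, 0.397, 0.235, 0.129, 0.065, 0.024, 0
R0 = Σ lx·mx = 0 + 0 + 0 + 0.397 + 0.235 + 0.129 + 0.065 + 0.024 + 0 = 0.85
Σ x·lx·mx = 3.334; T = 3.334/0.85 = 3.92235…
r ≈ ln(R0)/T = ln(0.85)/3.92235… = -0.04143… → -0.041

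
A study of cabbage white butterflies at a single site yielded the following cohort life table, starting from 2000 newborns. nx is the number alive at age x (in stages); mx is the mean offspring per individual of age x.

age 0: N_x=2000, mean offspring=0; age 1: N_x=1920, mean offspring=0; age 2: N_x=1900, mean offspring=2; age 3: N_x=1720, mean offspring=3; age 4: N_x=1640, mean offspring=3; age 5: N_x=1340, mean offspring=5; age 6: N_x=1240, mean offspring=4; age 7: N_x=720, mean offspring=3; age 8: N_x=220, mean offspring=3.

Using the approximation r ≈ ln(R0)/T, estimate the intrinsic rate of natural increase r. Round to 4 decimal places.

lx = nx/n0 = nx/2000: 1, 0.96, 0.95, 0.86, 0.82, 0.67, 0.62, 0.36, 0.11
R0 = Σ lx·mx = 0 + 0 + 1.9 + 2.58 + 2.46 + 3.35 + 2.48 + 1.08 + 0.33 = 14.18
Σ x·lx·mx = 63.21; T = 63.21/14.18 = 4.45769…
r ≈ ln(R0)/T = ln(14.18)/4.45769… = 0.59489… → 0.5949

0.5949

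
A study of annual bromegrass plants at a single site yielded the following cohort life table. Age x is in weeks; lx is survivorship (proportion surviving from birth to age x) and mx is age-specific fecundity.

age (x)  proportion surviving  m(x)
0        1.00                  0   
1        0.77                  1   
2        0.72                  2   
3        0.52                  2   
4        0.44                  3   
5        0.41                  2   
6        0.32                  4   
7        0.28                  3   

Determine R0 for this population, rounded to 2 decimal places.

7.51

lx·mx by age: 0, 0.77, 1.44, 1.04, 1.32, 0.82, 1.28, 0.84
R0 = Σ lx·mx = 7.51 → 7.51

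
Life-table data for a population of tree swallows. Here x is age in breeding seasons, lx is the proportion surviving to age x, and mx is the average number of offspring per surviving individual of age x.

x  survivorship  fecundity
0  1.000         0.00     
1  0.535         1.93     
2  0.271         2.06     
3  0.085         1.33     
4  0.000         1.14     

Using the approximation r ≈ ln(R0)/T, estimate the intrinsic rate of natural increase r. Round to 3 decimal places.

0.365

R0 = Σ lx·mx = 0 + 1.03255 + 0.55826 + 0.11305 + 0 = 1.70386
Σ x·lx·mx = 2.48822; T = 2.48822/1.70386 = 1.46034…
r ≈ ln(R0)/T = ln(1.70386)/1.46034… = 0.36491… → 0.365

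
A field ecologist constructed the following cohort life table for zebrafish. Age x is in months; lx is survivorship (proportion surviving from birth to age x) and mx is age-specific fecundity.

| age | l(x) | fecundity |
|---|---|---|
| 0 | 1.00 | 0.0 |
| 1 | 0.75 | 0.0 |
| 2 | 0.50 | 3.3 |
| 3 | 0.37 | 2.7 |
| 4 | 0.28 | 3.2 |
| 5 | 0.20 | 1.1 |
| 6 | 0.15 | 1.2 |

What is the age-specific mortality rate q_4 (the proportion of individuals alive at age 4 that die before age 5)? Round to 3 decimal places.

q_4 = (l_4 − l_5) / l_4 = (0.28 − 0.2) / 0.28
     = 0.08 / 0.28 = 0.285714… → 0.286

0.286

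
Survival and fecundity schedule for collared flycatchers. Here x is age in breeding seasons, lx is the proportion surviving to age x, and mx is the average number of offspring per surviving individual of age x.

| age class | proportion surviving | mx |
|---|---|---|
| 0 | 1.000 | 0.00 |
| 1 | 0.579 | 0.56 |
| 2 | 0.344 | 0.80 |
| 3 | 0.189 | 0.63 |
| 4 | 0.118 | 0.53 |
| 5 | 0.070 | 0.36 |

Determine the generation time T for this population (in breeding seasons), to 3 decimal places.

lx·mx: 0, 0.32424, 0.2752, 0.11907, 0.06254, 0.0252 → R0 = 0.80625
x·lx·mx: 0, 0.32424, 0.5504, 0.35721, 0.25016, 0.126 → Σ = 1.60801
T = 1.60801 / 0.80625 = 1.994431… → 1.994

1.994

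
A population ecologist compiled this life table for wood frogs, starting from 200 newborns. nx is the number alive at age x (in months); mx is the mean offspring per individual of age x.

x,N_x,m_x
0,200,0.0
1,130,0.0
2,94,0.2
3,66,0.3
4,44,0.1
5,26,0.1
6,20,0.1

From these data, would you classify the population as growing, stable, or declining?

declining

lx = nx/n0 = nx/200: 1, 0.65, 0.47, 0.33, 0.22, 0.13, 0.1
R0 = Σ lx·mx = 0 + 0 + 0.094 + 0.099 + 0.022 + 0.013 + 0.01 = 0.238
R0 < 1, so the population is declining.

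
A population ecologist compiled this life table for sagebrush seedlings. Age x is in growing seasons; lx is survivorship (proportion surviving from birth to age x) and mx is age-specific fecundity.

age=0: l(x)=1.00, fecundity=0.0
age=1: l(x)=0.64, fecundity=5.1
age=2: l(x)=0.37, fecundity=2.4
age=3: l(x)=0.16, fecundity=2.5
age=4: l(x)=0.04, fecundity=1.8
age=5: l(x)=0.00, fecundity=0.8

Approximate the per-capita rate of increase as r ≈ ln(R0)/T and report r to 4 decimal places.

1.0846

R0 = Σ lx·mx = 0 + 3.264 + 0.888 + 0.4 + 0.072 + 0 = 4.624
Σ x·lx·mx = 6.528; T = 6.528/4.624 = 1.41176…
r ≈ ln(R0)/T = ln(4.624)/1.41176… = 1.084643… → 1.0846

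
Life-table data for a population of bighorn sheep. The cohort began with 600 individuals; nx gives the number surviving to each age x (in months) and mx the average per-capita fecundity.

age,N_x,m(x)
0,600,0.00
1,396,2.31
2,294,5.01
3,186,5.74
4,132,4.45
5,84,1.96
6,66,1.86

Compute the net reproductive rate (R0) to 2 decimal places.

7.22

lx = nx/n0 = nx/600: 1, 0.66, 0.49, 0.31, 0.22, 0.14, 0.11
lx·mx by age: 0, 1.5246, 2.4549, 1.7794, 0.979, 0.2744, 0.2046
R0 = Σ lx·mx = 7.2169 → 7.22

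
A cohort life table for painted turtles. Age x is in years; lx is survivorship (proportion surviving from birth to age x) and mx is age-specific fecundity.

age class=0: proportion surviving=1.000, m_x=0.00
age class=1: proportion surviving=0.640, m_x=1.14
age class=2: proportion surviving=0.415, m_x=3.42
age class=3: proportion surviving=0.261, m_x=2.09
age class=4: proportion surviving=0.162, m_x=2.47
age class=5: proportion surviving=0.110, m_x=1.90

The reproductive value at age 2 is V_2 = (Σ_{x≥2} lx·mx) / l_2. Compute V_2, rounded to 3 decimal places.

6.202

lx·mx for x ≥ 2: 1.4193, 0.54549, 0.40014, 0.209 → sum = 2.57393
V_2 = 2.57393 / l_2 = 2.57393 / 0.415 = 6.202241… → 6.202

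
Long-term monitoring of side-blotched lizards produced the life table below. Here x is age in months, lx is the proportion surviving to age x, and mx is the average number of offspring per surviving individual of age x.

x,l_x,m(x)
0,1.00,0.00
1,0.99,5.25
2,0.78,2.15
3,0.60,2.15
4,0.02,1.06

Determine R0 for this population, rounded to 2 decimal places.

8.19

lx·mx by age: 0, 5.1975, 1.677, 1.29, 0.0212
R0 = Σ lx·mx = 8.1857 → 8.19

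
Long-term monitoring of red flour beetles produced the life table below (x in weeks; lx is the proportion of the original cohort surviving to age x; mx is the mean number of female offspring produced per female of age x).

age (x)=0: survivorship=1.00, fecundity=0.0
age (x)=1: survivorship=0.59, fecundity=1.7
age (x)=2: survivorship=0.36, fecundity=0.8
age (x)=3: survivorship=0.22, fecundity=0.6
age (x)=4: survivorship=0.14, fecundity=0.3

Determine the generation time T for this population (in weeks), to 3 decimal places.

1.463

lx·mx: 0, 1.003, 0.288, 0.132, 0.042 → R0 = 1.465
x·lx·mx: 0, 1.003, 0.576, 0.396, 0.168 → Σ = 2.143
T = 2.143 / 1.465 = 1.462799… → 1.463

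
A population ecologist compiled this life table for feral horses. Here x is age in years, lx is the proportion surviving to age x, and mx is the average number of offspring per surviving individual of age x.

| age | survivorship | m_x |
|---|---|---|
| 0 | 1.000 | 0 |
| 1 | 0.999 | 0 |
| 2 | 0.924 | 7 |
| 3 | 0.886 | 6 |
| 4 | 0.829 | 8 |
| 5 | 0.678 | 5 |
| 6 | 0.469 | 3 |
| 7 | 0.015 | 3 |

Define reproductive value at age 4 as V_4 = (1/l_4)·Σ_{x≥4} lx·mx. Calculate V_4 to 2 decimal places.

lx·mx for x ≥ 4: 6.632, 3.39, 1.407, 0.045 → sum = 11.474
V_4 = 11.474 / l_4 = 11.474 / 0.829 = 13.840772… → 13.84

13.84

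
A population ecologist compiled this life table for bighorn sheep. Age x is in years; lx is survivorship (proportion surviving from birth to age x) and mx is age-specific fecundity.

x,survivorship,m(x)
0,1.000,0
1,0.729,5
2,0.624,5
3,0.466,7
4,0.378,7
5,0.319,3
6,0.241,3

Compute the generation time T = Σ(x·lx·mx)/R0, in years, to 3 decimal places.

lx·mx: 0, 3.645, 3.12, 3.262, 2.646, 0.957, 0.723 → R0 = 14.353
x·lx·mx: 0, 3.645, 6.24, 9.786, 10.584, 4.785, 4.338 → Σ = 39.378
T = 39.378 / 14.353 = 2.743538… → 2.744

2.744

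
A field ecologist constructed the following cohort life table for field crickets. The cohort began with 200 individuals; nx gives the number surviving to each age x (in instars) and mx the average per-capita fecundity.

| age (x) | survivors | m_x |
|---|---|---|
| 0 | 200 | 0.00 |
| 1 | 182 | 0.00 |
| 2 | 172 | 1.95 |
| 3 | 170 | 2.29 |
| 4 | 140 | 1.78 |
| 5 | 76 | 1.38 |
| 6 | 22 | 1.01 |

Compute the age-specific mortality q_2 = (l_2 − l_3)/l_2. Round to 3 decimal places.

lx = nx/n0 = nx/200: 1, 0.91, 0.86, 0.85, 0.7, 0.38, 0.11
q_2 = (l_2 − l_3) / l_2 = (0.86 − 0.85) / 0.86
     = 0.01 / 0.86 = 0.011628… → 0.012

0.012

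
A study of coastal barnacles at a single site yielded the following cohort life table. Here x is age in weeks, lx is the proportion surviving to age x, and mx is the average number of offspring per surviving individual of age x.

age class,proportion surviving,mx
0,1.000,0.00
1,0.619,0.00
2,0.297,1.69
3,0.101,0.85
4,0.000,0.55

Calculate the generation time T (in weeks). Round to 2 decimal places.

2.15

lx·mx: 0, 0, 0.50193, 0.08585, 0 → R0 = 0.58778
x·lx·mx: 0, 0, 1.00386, 0.25755, 0 → Σ = 1.26141
T = 1.26141 / 0.58778 = 2.146058… → 2.15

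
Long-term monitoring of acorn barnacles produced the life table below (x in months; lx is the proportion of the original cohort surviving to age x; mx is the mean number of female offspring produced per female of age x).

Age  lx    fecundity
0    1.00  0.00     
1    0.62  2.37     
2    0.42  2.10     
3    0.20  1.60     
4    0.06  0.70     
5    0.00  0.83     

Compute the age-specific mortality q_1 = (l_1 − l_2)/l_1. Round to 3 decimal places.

q_1 = (l_1 − l_2) / l_1 = (0.62 − 0.42) / 0.62
     = 0.2 / 0.62 = 0.322581… → 0.323

0.323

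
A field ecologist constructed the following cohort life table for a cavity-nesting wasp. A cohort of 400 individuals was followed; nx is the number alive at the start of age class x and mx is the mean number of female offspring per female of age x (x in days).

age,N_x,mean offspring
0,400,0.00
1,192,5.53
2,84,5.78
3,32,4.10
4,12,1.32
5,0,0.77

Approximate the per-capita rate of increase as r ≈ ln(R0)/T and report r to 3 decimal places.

lx = nx/n0 = nx/400: 1, 0.48, 0.21, 0.08, 0.03, 0
R0 = Σ lx·mx = 0 + 2.6544 + 1.2138 + 0.328 + 0.0396 + 0 = 4.2358
Σ x·lx·mx = 6.2244; T = 6.2244/4.2358 = 1.46947…
r ≈ ln(R0)/T = ln(4.2358)/1.46947… = 0.98237… → 0.982

0.982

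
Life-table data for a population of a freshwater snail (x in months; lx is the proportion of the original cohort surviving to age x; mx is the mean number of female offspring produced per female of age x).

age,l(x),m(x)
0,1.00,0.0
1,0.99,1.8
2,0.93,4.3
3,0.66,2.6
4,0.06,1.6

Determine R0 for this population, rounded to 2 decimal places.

7.59

lx·mx by age: 0, 1.782, 3.999, 1.716, 0.096
R0 = Σ lx·mx = 7.593 → 7.59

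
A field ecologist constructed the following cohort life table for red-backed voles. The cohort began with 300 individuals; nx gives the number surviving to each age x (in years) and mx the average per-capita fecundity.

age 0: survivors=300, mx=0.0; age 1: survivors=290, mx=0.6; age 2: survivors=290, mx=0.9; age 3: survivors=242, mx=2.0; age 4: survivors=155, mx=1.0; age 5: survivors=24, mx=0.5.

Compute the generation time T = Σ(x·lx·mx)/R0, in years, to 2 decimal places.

2.60

lx = nx/n0 = nx/300: 1, 0.96667…, 0.96667…, 0.80667…, 0.51667…, 0.08
lx·mx: 0, 0.58…, 0.87…, 1.613333…, 0.516667…, 0.04 → R0 = 3.62…
x·lx·mx: 0, 0.58…, 1.74…, 4.84…, 2.066667…, 0.2 → Σ = 9.426667…
T = 9.426667… / 3.62… = 2.604052… → 2.60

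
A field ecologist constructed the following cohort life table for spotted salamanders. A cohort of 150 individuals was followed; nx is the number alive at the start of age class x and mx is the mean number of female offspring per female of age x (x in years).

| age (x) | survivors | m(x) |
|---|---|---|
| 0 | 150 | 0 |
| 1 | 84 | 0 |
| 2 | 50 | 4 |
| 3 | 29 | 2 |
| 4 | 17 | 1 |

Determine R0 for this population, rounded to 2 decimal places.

lx = nx/n0 = nx/150: 1, 0.56, 0.33333…, 0.19333…, 0.11333…
lx·mx by age: 0, 0, 1.333333…, 0.386667…, 0.113333…
R0 = Σ lx·mx = 1.833333… → 1.83

1.83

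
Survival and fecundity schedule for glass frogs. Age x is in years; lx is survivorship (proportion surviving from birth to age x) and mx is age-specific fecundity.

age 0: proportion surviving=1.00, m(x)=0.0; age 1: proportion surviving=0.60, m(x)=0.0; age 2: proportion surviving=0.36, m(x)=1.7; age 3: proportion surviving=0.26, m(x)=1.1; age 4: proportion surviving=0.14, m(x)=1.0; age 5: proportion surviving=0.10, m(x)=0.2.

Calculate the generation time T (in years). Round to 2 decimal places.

lx·mx: 0, 0, 0.612, 0.286, 0.14, 0.02 → R0 = 1.058
x·lx·mx: 0, 0, 1.224, 0.858, 0.56, 0.1 → Σ = 2.742
T = 2.742 / 1.058 = 2.591682… → 2.59

2.59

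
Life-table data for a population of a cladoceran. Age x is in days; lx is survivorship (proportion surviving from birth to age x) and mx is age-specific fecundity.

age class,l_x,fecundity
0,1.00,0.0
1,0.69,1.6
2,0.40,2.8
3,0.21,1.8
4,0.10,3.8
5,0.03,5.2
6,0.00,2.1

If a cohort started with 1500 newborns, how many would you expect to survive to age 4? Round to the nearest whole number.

150

Expected survivors = N0 · l_4 = 1500 × 0.10 = 150 → 150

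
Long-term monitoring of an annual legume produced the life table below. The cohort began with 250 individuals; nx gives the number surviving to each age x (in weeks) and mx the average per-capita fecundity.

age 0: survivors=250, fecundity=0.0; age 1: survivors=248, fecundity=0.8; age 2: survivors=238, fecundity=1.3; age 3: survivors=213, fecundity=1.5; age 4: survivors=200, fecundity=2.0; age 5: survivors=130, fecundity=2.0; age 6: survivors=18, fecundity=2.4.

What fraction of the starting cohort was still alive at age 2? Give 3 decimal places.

0.952

l_2 = n_2/n_0 = 238/250 = 0.952 → 0.952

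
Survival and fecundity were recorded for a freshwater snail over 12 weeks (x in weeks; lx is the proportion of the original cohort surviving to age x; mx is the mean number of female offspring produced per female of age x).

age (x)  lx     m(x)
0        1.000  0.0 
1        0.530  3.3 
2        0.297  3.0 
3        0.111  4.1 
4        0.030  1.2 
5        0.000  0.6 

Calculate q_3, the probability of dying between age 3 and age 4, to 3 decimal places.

0.730

q_3 = (l_3 − l_4) / l_3 = (0.111 − 0.03) / 0.111
     = 0.081 / 0.111 = 0.72973… → 0.730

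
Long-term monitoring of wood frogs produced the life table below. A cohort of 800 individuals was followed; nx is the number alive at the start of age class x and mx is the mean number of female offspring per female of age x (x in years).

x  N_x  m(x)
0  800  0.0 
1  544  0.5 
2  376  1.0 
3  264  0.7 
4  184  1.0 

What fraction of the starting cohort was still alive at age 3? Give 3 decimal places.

0.330

l_3 = n_3/n_0 = 264/800 = 0.33 → 0.330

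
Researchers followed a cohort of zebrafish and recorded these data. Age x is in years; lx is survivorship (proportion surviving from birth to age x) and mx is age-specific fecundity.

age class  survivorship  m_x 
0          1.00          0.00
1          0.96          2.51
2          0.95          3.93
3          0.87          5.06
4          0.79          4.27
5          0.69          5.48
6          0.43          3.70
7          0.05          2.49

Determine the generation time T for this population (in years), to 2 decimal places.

lx·mx: 0, 2.4096, 3.7335, 4.4022, 3.3733, 3.7812, 1.591, 0.1245 → R0 = 19.4153
x·lx·mx: 0, 2.4096, 7.467, 13.2066, 13.4932, 18.906, 9.546, 0.8715 → Σ = 65.8999
T = 65.8999 / 19.4153 = 3.394225… → 3.39

3.39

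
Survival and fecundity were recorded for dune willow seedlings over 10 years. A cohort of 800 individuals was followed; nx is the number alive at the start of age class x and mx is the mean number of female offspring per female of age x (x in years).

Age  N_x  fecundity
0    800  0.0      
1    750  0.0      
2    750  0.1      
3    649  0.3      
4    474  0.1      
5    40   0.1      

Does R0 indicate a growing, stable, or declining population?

declining

lx = nx/n0 = nx/800: 1, 0.9375, 0.9375, 0.81125, 0.5925, 0.05
R0 = Σ lx·mx = 0 + 0 + 0.09375 + 0.243375 + 0.05925 + 0.005 = 0.401375
R0 < 1, so the population is declining.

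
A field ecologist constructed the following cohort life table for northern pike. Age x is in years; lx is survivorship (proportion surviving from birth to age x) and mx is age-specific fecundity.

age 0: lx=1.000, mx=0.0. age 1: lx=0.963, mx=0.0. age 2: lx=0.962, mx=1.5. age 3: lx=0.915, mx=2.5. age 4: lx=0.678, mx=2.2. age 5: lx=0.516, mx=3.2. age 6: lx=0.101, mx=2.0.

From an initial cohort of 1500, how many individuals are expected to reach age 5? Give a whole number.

774

Expected survivors = N0 · l_5 = 1500 × 0.516 = 774 → 774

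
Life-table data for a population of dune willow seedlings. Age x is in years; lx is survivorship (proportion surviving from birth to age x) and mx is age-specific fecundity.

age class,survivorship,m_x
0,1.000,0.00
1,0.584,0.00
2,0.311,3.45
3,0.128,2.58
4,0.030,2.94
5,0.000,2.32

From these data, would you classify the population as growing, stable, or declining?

growing

R0 = Σ lx·mx = 0 + 0 + 1.07295 + 0.33024 + 0.0882 + 0 = 1.49139
R0 > 1, so the population is growing.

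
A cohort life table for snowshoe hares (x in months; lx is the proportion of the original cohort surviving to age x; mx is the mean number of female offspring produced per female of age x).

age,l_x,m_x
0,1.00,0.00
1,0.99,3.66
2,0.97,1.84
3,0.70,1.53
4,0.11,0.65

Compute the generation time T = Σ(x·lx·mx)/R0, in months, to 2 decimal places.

lx·mx: 0, 3.6234, 1.7848, 1.071, 0.0715 → R0 = 6.5507
x·lx·mx: 0, 3.6234, 3.5696, 3.213, 0.286 → Σ = 10.692
T = 10.692 / 6.5507 = 1.632192… → 1.63

1.63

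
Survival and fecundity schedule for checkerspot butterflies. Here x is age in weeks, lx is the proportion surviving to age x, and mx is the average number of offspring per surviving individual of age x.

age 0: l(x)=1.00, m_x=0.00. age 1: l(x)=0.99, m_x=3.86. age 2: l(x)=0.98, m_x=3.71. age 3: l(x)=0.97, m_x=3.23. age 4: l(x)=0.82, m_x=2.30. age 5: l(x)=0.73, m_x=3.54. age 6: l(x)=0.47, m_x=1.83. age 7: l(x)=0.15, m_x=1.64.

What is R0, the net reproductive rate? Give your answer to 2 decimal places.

lx·mx by age: 0, 3.8214, 3.6358, 3.1331, 1.886, 2.5842, 0.8601, 0.246
R0 = Σ lx·mx = 16.1666 → 16.17

16.17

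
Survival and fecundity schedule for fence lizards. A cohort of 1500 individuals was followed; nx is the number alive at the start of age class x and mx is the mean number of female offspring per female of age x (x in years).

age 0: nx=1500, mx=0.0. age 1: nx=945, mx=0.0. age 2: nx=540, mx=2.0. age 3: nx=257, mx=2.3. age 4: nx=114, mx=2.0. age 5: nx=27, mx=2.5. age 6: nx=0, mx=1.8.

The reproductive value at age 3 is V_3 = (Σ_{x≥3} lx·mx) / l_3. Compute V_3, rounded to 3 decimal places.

lx = nx/n0 = nx/1500: 1, 0.63, 0.36, 0.17133…, 0.076, 0.018, 0
lx·mx for x ≥ 3: 0.394067…, 0.152, 0.045, 0 → sum = 0.591067…
V_3 = 0.591067… / l_3 = 0.591067… / 0.171333… = 3.449805… → 3.450

3.450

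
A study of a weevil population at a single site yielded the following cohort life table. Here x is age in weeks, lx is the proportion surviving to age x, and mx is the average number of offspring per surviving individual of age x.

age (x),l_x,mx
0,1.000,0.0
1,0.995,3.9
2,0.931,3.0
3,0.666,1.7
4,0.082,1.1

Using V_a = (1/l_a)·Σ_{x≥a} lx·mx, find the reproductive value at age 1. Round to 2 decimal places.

lx·mx for x ≥ 1: 3.8805, 2.793, 1.1322, 0.0902 → sum = 7.8959
V_1 = 7.8959 / l_1 = 7.8959 / 0.995 = 7.935578… → 7.94

7.94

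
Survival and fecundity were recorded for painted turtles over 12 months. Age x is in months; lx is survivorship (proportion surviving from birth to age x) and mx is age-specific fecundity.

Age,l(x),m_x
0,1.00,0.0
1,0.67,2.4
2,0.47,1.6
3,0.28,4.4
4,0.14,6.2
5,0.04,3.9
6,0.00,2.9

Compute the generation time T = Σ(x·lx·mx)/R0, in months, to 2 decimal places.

lx·mx: 0, 1.608, 0.752, 1.232, 0.868, 0.156, 0 → R0 = 4.616
x·lx·mx: 0, 1.608, 1.504, 3.696, 3.472, 0.78, 0 → Σ = 11.06
T = 11.06 / 4.616 = 2.396014… → 2.40

2.40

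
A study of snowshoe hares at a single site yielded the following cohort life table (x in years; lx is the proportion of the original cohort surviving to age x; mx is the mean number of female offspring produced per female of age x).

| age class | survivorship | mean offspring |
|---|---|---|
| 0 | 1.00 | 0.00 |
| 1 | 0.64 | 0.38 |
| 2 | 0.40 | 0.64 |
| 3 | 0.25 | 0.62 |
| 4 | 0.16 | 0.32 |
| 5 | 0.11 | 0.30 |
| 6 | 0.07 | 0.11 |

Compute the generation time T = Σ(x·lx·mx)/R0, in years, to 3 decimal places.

lx·mx: 0, 0.2432, 0.256, 0.155, 0.0512, 0.033, 0.0077 → R0 = 0.7461
x·lx·mx: 0, 0.2432, 0.512, 0.465, 0.2048, 0.165, 0.0462 → Σ = 1.6362
T = 1.6362 / 0.7461 = 2.193004… → 2.193

2.193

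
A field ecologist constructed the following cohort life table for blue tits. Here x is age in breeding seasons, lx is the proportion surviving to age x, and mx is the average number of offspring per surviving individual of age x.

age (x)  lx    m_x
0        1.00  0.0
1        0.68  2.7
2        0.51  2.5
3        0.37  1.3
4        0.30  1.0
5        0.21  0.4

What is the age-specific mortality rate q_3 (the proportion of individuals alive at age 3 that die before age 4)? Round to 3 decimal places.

q_3 = (l_3 − l_4) / l_3 = (0.37 − 0.3) / 0.37
     = 0.07 / 0.37 = 0.189189… → 0.189

0.189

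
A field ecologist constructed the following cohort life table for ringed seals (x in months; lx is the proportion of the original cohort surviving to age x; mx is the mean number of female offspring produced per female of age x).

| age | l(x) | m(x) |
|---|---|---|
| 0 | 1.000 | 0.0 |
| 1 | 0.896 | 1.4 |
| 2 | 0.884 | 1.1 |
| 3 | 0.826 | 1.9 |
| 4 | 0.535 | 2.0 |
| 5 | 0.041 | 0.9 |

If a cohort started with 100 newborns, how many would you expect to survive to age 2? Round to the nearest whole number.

Expected survivors = N0 · l_2 = 100 × 0.884 = 88.4 → 88

88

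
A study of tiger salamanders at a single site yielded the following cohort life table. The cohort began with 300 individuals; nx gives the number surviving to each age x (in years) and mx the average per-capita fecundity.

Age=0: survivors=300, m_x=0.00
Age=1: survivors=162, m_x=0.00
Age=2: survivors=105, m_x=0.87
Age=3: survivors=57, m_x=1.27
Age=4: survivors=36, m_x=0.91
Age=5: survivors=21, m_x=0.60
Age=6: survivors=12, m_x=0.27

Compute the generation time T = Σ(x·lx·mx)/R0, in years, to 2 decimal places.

lx = nx/n0 = nx/300: 1, 0.54, 0.35, 0.19, 0.12, 0.07, 0.04
lx·mx: 0, 0, 0.3045, 0.2413, 0.1092, 0.042, 0.0108 → R0 = 0.7078
x·lx·mx: 0, 0, 0.609, 0.7239, 0.4368, 0.21, 0.0648 → Σ = 2.0445
T = 2.0445 / 0.7078 = 2.888528… → 2.89

2.89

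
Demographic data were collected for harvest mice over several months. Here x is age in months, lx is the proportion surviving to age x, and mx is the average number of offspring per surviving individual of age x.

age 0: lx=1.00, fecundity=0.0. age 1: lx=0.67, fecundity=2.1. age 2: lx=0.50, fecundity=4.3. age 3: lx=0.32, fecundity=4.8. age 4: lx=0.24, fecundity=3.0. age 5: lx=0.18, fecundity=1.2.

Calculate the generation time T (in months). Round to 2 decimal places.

2.37

lx·mx: 0, 1.407, 2.15, 1.536, 0.72, 0.216 → R0 = 6.029
x·lx·mx: 0, 1.407, 4.3, 4.608, 2.88, 1.08 → Σ = 14.275
T = 14.275 / 6.029 = 2.367723… → 2.37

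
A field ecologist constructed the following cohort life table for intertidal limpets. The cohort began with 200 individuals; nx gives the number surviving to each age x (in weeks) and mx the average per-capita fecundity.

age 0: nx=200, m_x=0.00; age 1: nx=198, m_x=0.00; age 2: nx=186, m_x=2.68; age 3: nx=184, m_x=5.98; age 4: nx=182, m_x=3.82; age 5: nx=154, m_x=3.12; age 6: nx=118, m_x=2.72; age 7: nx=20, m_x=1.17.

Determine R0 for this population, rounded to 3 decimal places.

lx = nx/n0 = nx/200: 1, 0.99, 0.93, 0.92, 0.91, 0.77, 0.59, 0.1
lx·mx by age: 0, 0, 2.4924, 5.5016, 3.4762, 2.4024, 1.6048, 0.117
R0 = Σ lx·mx = 15.5944 → 15.594

15.594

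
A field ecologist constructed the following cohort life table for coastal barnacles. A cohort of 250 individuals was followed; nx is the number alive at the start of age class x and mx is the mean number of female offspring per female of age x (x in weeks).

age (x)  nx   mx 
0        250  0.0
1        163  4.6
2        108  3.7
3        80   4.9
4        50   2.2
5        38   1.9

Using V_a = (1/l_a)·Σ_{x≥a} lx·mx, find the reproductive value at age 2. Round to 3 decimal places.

9.017

lx = nx/n0 = nx/250: 1, 0.652, 0.432, 0.32, 0.2, 0.152
lx·mx for x ≥ 2: 1.5984, 1.568, 0.44, 0.2888 → sum = 3.8952
V_2 = 3.8952 / l_2 = 3.8952 / 0.432 = 9.016667… → 9.017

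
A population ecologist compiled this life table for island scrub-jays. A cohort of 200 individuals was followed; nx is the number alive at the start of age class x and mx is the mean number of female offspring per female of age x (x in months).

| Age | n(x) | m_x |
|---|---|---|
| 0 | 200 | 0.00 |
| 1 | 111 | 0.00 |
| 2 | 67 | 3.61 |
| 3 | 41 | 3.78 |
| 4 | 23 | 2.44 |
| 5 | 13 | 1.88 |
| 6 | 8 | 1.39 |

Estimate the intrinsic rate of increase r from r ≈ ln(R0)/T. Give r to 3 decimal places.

0.320

lx = nx/n0 = nx/200: 1, 0.555, 0.335, 0.205, 0.115, 0.065, 0.04
R0 = Σ lx·mx = 0 + 0 + 1.20935 + 0.7749 + 0.2806 + 0.1222 + 0.0556 = 2.44265
Σ x·lx·mx = 6.8104; T = 6.8104/2.44265 = 2.78812…
r ≈ ln(R0)/T = ln(2.44265)/2.78812… = 0.32032… → 0.320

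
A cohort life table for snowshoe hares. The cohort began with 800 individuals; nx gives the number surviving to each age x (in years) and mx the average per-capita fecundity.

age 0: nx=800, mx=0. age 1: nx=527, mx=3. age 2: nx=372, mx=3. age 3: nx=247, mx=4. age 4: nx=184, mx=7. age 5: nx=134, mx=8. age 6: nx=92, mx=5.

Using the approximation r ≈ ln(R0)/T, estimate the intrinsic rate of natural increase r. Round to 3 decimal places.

0.680

lx = nx/n0 = nx/800: 1, 0.65875, 0.465, 0.30875, 0.23, 0.1675, 0.115
R0 = Σ lx·mx = 0 + 1.97625 + 1.395 + 1.235 + 1.61 + 1.34 + 0.575 = 8.13125
Σ x·lx·mx = 25.06125; T = 25.06125/8.13125 = 3.08209…
r ≈ ln(R0)/T = ln(8.13125)/3.08209… = 0.67997… → 0.680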